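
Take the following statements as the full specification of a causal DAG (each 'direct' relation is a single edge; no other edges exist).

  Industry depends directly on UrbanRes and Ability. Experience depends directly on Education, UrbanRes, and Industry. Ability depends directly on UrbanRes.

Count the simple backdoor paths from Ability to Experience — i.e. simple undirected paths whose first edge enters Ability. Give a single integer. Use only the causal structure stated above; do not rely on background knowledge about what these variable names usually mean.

2

A backdoor path from Ability to Experience is any simple undirected path whose first edge points into Ability (i.e. leaves Ability via a parent).
Parents of Ability: {UrbanRes}.
Enumerating:
  P1: Ability <- UrbanRes -> Industry -> Experience
  P2: Ability <- UrbanRes -> Experience
That exhausts the simple backdoor paths. Count: 2.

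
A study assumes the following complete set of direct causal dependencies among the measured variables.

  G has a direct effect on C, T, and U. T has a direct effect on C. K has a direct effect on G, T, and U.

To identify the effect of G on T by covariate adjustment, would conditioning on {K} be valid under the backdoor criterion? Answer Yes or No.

Yes

Backdoor paths from G to T (paths whose first edge points into G):
  P1: G <- K -> T
Condition 1 (no descendant of G in the set): holds — descendants of G are {C, T, U}; none are in {K}.
Condition 2 (every backdoor path blocked by {K}):
  P1: blocked at fork node K ∈ conditioning set.
{K} satisfies the backdoor criterion.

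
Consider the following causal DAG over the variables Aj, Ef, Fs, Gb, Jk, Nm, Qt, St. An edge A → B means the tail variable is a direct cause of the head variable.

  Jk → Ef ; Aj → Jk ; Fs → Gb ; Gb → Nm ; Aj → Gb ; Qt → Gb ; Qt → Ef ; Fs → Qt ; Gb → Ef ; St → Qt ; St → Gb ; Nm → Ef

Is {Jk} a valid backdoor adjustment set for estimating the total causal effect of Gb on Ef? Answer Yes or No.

No

Backdoor paths from Gb to Ef (paths whose first edge points into Gb):
  P1: Gb <- Fs -> Qt -> Ef
  P2: Gb <- St -> Qt -> Ef
  P3: Gb <- Aj -> Jk -> Ef
  P4: Gb <- Qt -> Ef
Condition 1 (no descendant of Gb in the set): holds — descendants of Gb are {Ef, Nm}; none are in {Jk}.
Condition 2 (every backdoor path blocked by {Jk}):
  P1: open — no interior node is in the conditioning set.
  P2: open — no interior node is in the conditioning set.
  P3: blocked at chain node Jk ∈ conditioning set.
  P4: open — no interior node is in the conditioning set.
{Jk} does not satisfy the backdoor criterion.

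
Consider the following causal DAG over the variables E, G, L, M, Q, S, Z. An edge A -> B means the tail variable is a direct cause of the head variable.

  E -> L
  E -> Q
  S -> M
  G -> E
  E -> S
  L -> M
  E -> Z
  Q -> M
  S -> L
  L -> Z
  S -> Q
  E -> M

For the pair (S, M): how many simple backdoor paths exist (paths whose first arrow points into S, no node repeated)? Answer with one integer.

A backdoor path from S to M is any simple undirected path whose first edge points into S (i.e. leaves S via a parent).
Parents of S: {E}.
Enumerating:
  P1: S <- E -> L -> M
  P2: S <- E -> Q -> M
  P3: S <- E -> Z <- L -> M
  P4: S <- E -> M
That exhausts the simple backdoor paths. Count: 4.

4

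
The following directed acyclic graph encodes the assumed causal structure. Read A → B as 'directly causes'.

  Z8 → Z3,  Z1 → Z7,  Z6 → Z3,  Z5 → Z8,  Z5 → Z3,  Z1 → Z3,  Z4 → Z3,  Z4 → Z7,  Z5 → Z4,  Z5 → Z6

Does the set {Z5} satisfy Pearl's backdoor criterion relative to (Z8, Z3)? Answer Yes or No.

Backdoor paths from Z8 to Z3 (paths whose first edge points into Z8):
  P1: Z8 <- Z5 -> Z4 -> Z3
  P2: Z8 <- Z5 -> Z4 -> Z7 <- Z1 -> Z3
  P3: Z8 <- Z5 -> Z6 -> Z3
  P4: Z8 <- Z5 -> Z3
Condition 1 (no descendant of Z8 in the set): holds — descendants of Z8 are {Z3}; none are in {Z5}.
Condition 2 (every backdoor path blocked by {Z5}):
  P1: blocked at fork node Z5 ∈ conditioning set.
  P2: blocked at fork node Z5 ∈ conditioning set.
  P3: blocked at fork node Z5 ∈ conditioning set.
  P4: blocked at fork node Z5 ∈ conditioning set.
{Z5} satisfies the backdoor criterion.

Yes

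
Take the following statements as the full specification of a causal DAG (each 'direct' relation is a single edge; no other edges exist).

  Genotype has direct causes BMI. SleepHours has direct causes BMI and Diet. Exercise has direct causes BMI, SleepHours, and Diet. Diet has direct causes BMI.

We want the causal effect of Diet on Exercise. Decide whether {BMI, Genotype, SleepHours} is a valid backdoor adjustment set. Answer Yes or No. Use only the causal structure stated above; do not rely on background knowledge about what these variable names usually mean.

No

Backdoor paths from Diet to Exercise (paths whose first edge points into Diet):
  P1: Diet <- BMI -> SleepHours -> Exercise
  P2: Diet <- BMI -> Exercise
Condition 1 (no descendant of Diet in the set): FAILS — SleepHours is a descendant of Diet.
Condition 2 (every backdoor path blocked by {BMI, Genotype, SleepHours}):
  P1: blocked at fork node BMI ∈ conditioning set.
  P2: blocked at fork node BMI ∈ conditioning set.
{BMI, Genotype, SleepHours} does not satisfy the backdoor criterion.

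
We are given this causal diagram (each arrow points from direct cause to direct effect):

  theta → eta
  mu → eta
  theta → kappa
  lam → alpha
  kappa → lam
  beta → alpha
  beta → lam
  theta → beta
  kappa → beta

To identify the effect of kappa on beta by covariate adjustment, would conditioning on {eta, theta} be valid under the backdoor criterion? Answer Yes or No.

Backdoor paths from kappa to beta (paths whose first edge points into kappa):
  P1: kappa <- theta -> beta
Condition 1 (no descendant of kappa in the set): holds — descendants of kappa are {alpha, beta, lam}; none are in {eta, theta}.
Condition 2 (every backdoor path blocked by {eta, theta}):
  P1: blocked at fork node theta ∈ conditioning set.
{eta, theta} satisfies the backdoor criterion.

Yes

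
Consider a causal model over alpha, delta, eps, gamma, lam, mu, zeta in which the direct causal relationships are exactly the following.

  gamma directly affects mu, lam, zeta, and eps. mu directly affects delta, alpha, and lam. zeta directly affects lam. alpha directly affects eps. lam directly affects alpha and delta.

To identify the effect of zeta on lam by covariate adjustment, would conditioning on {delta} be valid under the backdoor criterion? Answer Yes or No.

Backdoor paths from zeta to lam (paths whose first edge points into zeta):
  P1: zeta <- gamma -> mu -> lam
  P2: zeta <- gamma -> mu -> delta <- lam
  P3: zeta <- gamma -> mu -> alpha <- lam
  P4: zeta <- gamma -> lam
  P5: zeta <- gamma -> eps <- alpha <- mu -> lam
  P6: zeta <- gamma -> eps <- alpha <- mu -> delta <- lam
  P7: zeta <- gamma -> eps <- alpha <- lam
Condition 1 (no descendant of zeta in the set): FAILS — delta is a descendant of zeta.
Condition 2 (every backdoor path blocked by {delta}):
  P1: open — no interior node is in the conditioning set.
  P2: open — collider(s) delta are conditioned on (or have a conditioned descendant) and no non-collider on the path is in the set.
  P3: blocked at collider alpha (neither it nor any descendant is in the conditioning set).
  P4: open — no interior node is in the conditioning set.
  P5: blocked at collider eps (neither it nor any descendant is in the conditioning set).
  P6: blocked at collider eps (neither it nor any descendant is in the conditioning set).
  P7: blocked at collider eps (neither it nor any descendant is in the conditioning set).
{delta} does not satisfy the backdoor criterion.

No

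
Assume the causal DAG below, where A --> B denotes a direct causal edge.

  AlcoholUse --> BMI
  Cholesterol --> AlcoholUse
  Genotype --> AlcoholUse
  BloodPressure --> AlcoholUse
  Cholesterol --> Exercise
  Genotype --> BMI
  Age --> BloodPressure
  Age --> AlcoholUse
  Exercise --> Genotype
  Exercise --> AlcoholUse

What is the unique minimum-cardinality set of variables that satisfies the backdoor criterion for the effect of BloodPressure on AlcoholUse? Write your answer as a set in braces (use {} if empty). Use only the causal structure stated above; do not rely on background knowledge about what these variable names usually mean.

Variables eligible for adjustment (non-descendants of BloodPressure, excluding BloodPressure and AlcoholUse): {Age, Cholesterol, Exercise, Genotype}.
Backdoor paths from BloodPressure to AlcoholUse:
  P1: BloodPressure <- Age -> AlcoholUse
The empty set is not sufficient: P1 (BloodPressure <- Age -> AlcoholUse) has no collider blocking it and no conditioned non-collider, so it is open.
Try {Age}:
  P1: blocked at fork node Age ∈ conditioning set.
{Age} contains no descendant of BloodPressure and blocks every backdoor path.
No other singleton works — e.g. {Cholesterol} leaves P1 open — so {Age} is the unique smallest valid adjustment set.

{Age}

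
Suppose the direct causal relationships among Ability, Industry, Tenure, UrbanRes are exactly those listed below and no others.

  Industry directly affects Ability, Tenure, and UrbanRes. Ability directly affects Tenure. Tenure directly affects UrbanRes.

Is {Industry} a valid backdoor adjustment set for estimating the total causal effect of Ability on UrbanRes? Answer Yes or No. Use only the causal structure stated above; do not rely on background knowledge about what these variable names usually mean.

Yes

Backdoor paths from Ability to UrbanRes (paths whose first edge points into Ability):
  P1: Ability <- Industry -> Tenure -> UrbanRes
  P2: Ability <- Industry -> UrbanRes
Condition 1 (no descendant of Ability in the set): holds — descendants of Ability are {Tenure, UrbanRes}; none are in {Industry}.
Condition 2 (every backdoor path blocked by {Industry}):
  P1: blocked at fork node Industry ∈ conditioning set.
  P2: blocked at fork node Industry ∈ conditioning set.
{Industry} satisfies the backdoor criterion.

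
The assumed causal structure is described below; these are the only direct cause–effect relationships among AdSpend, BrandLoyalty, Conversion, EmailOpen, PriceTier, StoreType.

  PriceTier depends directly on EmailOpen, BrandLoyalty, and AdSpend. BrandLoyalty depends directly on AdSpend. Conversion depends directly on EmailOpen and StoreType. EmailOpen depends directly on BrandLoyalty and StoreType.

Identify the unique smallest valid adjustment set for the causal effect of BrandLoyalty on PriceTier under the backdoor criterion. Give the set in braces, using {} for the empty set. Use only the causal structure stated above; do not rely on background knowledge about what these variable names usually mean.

{AdSpend}

Variables eligible for adjustment (non-descendants of BrandLoyalty, excluding BrandLoyalty and PriceTier): {AdSpend, StoreType}.
Backdoor paths from BrandLoyalty to PriceTier:
  P1: BrandLoyalty <- AdSpend -> PriceTier
The empty set is not sufficient: P1 (BrandLoyalty <- AdSpend -> PriceTier) has no collider blocking it and no conditioned non-collider, so it is open.
Try {AdSpend}:
  P1: blocked at fork node AdSpend ∈ conditioning set.
{AdSpend} contains no descendant of BrandLoyalty and blocks every backdoor path.
No other singleton works — e.g. {StoreType} leaves P1 open — so {AdSpend} is the unique smallest valid adjustment set.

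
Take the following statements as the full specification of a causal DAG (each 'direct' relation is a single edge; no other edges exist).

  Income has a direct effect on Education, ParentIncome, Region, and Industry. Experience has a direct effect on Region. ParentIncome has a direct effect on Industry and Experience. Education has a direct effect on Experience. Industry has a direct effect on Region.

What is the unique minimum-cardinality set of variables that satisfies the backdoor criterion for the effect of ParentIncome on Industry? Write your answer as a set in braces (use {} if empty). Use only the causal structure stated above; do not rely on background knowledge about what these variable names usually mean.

{Income}

Variables eligible for adjustment (non-descendants of ParentIncome, excluding ParentIncome and Industry): {Education, Income}.
Backdoor paths from ParentIncome to Industry:
  P1: ParentIncome <- Income -> Education -> Experience -> Region <- Industry
  P2: ParentIncome <- Income -> Industry
  P3: ParentIncome <- Income -> Region <- Industry
The empty set is not sufficient: P2 (ParentIncome <- Income -> Industry) has no collider blocking it and no conditioned non-collider, so it is open.
Try {Income}:
  P1: blocked at fork node Income ∈ conditioning set.
  P2: blocked at fork node Income ∈ conditioning set.
  P3: blocked at fork node Income ∈ conditioning set.
{Income} contains no descendant of ParentIncome and blocks every backdoor path.
No other singleton works — e.g. {Education} leaves P2 open — so {Income} is the unique smallest valid adjustment set.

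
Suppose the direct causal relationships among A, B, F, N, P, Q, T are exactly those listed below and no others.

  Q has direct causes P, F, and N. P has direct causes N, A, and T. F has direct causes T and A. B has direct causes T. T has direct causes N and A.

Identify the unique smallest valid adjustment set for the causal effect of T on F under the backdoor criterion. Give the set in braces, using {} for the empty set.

Variables eligible for adjustment (non-descendants of T, excluding T and F): {A, N}.
Backdoor paths from T to F:
  P1: T <- N -> P <- A -> F
  P2: T <- N -> P -> Q <- F
  P3: T <- N -> Q <- F
  P4: T <- N -> Q <- P <- A -> F
  P5: T <- A -> F
  P6: T <- A -> P <- N -> Q <- F
  P7: T <- A -> P -> Q <- F
The empty set is not sufficient: P5 (T <- A -> F) has no collider blocking it and no conditioned non-collider, so it is open.
Try {A}:
  P1: blocked at collider P (neither it nor any descendant is in the conditioning set).
  P2: blocked at collider Q (neither it nor any descendant is in the conditioning set).
  P3: blocked at collider Q (neither it nor any descendant is in the conditioning set).
  P4: blocked at collider Q (neither it nor any descendant is in the conditioning set).
  P5: blocked at fork node A ∈ conditioning set.
  P6: blocked at fork node A ∈ conditioning set.
  P7: blocked at fork node A ∈ conditioning set.
{A} contains no descendant of T and blocks every backdoor path.
No other singleton works — e.g. {N} leaves P5 open — so {A} is the unique smallest valid adjustment set.

{A}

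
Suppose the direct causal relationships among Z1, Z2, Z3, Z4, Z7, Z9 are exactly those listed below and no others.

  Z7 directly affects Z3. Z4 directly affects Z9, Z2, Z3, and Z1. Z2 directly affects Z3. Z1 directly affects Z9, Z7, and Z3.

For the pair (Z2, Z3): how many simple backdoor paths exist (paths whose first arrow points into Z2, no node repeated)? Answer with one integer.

A backdoor path from Z2 to Z3 is any simple undirected path whose first edge points into Z2 (i.e. leaves Z2 via a parent).
Parents of Z2: {Z4}.
Enumerating:
  P1: Z2 <- Z4 -> Z1 -> Z7 -> Z3
  P2: Z2 <- Z4 -> Z1 -> Z3
  P3: Z2 <- Z4 -> Z3
  P4: Z2 <- Z4 -> Z9 <- Z1 -> Z7 -> Z3
  P5: Z2 <- Z4 -> Z9 <- Z1 -> Z3
That exhausts the simple backdoor paths. Count: 5.

5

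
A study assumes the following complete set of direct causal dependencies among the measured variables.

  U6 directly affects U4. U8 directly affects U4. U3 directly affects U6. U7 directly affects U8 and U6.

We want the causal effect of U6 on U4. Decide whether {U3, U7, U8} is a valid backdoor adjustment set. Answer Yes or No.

Backdoor paths from U6 to U4 (paths whose first edge points into U6):
  P1: U6 <- U7 -> U8 -> U4
Condition 1 (no descendant of U6 in the set): holds — descendants of U6 are {U4}; none are in {U3, U7, U8}.
Condition 2 (every backdoor path blocked by {U3, U7, U8}):
  P1: blocked at fork node U7 ∈ conditioning set.
{U3, U7, U8} satisfies the backdoor criterion.

Yes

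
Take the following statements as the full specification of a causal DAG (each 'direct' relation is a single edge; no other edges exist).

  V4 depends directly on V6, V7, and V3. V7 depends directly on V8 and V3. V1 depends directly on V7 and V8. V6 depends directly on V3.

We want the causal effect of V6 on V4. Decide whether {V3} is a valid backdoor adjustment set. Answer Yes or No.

Yes

Backdoor paths from V6 to V4 (paths whose first edge points into V6):
  P1: V6 <- V3 -> V7 -> V4
  P2: V6 <- V3 -> V4
Condition 1 (no descendant of V6 in the set): holds — descendants of V6 are {V4}; none are in {V3}.
Condition 2 (every backdoor path blocked by {V3}):
  P1: blocked at fork node V3 ∈ conditioning set.
  P2: blocked at fork node V3 ∈ conditioning set.
{V3} satisfies the backdoor criterion.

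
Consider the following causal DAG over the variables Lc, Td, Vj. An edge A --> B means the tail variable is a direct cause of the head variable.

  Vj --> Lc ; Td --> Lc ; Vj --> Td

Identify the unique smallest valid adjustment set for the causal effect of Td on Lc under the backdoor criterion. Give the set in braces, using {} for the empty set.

Variables eligible for adjustment (non-descendants of Td, excluding Td and Lc): {Vj}.
Backdoor paths from Td to Lc:
  P1: Td <- Vj -> Lc
The empty set is not sufficient: P1 (Td <- Vj -> Lc) has no collider blocking it and no conditioned non-collider, so it is open.
Try {Vj}:
  P1: blocked at fork node Vj ∈ conditioning set.
{Vj} contains no descendant of Td and blocks every backdoor path.
{Vj} is the unique smallest valid adjustment set.

{Vj}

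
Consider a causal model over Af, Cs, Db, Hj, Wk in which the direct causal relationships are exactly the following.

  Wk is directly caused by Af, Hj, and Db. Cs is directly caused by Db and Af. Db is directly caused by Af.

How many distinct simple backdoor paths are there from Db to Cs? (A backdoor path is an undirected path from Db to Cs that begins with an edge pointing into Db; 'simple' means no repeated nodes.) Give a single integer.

A backdoor path from Db to Cs is any simple undirected path whose first edge points into Db (i.e. leaves Db via a parent).
Parents of Db: {Af}.
Enumerating:
  P1: Db <- Af -> Cs
That exhausts the simple backdoor paths. Count: 1.

1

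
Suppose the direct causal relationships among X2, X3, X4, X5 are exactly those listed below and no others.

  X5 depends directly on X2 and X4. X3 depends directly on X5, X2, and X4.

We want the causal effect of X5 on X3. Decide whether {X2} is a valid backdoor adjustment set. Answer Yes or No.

No

Backdoor paths from X5 to X3 (paths whose first edge points into X5):
  P1: X5 <- X4 -> X3
  P2: X5 <- X2 -> X3
Condition 1 (no descendant of X5 in the set): holds — descendants of X5 are {X3}; none are in {X2}.
Condition 2 (every backdoor path blocked by {X2}):
  P1: open — no interior node is in the conditioning set.
  P2: blocked at fork node X2 ∈ conditioning set.
{X2} does not satisfy the backdoor criterion.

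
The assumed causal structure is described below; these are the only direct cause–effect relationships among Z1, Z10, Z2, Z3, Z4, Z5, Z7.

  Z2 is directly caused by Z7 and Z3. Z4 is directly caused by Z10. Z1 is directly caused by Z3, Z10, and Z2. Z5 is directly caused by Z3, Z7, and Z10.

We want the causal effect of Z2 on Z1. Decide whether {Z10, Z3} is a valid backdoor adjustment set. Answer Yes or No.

Yes

Backdoor paths from Z2 to Z1 (paths whose first edge points into Z2):
  P1: Z2 <- Z3 -> Z5 <- Z10 -> Z1
  P2: Z2 <- Z3 -> Z1
  P3: Z2 <- Z7 -> Z5 <- Z10 -> Z1
  P4: Z2 <- Z7 -> Z5 <- Z3 -> Z1
Condition 1 (no descendant of Z2 in the set): holds — descendants of Z2 are {Z1}; none are in {Z10, Z3}.
Condition 2 (every backdoor path blocked by {Z10, Z3}):
  P1: blocked at fork node Z3 ∈ conditioning set.
  P2: blocked at fork node Z3 ∈ conditioning set.
  P3: blocked at collider Z5 (neither it nor any descendant is in the conditioning set).
  P4: blocked at collider Z5 (neither it nor any descendant is in the conditioning set).
{Z10, Z3} satisfies the backdoor criterion.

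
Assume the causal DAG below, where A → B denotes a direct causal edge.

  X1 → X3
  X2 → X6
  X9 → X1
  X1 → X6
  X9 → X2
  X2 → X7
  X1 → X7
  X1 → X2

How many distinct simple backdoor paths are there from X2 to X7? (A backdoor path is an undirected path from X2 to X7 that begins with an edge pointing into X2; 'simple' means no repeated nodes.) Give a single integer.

A backdoor path from X2 to X7 is any simple undirected path whose first edge points into X2 (i.e. leaves X2 via a parent).
Parents of X2: {X1, X9}.
Enumerating:
  P1: X2 <- X9 -> X1 -> X7
  P2: X2 <- X1 -> X7
That exhausts the simple backdoor paths. Count: 2.

2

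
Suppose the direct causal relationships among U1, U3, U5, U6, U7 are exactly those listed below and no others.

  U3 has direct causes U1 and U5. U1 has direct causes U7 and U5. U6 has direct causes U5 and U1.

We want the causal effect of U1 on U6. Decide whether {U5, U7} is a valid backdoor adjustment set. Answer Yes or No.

Yes

Backdoor paths from U1 to U6 (paths whose first edge points into U1):
  P1: U1 <- U5 -> U6
Condition 1 (no descendant of U1 in the set): holds — descendants of U1 are {U3, U6}; none are in {U5, U7}.
Condition 2 (every backdoor path blocked by {U5, U7}):
  P1: blocked at fork node U5 ∈ conditioning set.
{U5, U7} satisfies the backdoor criterion.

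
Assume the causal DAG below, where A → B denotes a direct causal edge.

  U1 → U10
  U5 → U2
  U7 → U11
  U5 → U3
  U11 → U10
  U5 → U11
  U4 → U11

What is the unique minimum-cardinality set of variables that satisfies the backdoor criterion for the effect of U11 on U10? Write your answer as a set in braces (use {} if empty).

{}

Variables eligible for adjustment (non-descendants of U11, excluding U11 and U10): {U1, U2, U3, U4, U5, U7}.
Backdoor paths from U11 to U10:
  (none)
With no backdoor paths the empty set already satisfies the criterion, and it is trivially minimal.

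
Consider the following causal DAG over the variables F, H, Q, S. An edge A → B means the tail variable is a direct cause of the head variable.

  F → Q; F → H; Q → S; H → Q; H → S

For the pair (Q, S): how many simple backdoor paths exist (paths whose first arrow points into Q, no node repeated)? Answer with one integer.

A backdoor path from Q to S is any simple undirected path whose first edge points into Q (i.e. leaves Q via a parent).
Parents of Q: {F, H}.
Enumerating:
  P1: Q <- F -> H -> S
  P2: Q <- H -> S
That exhausts the simple backdoor paths. Count: 2.

2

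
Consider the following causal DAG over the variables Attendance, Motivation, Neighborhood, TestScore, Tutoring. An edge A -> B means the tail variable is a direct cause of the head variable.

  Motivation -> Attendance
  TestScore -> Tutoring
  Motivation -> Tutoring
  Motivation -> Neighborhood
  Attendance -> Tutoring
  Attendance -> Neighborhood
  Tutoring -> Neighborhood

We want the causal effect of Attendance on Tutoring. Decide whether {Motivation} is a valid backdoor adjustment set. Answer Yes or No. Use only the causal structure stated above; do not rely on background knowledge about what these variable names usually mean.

Backdoor paths from Attendance to Tutoring (paths whose first edge points into Attendance):
  P1: Attendance <- Motivation -> Tutoring
  P2: Attendance <- Motivation -> Neighborhood <- Tutoring
Condition 1 (no descendant of Attendance in the set): holds — descendants of Attendance are {Neighborhood, Tutoring}; none are in {Motivation}.
Condition 2 (every backdoor path blocked by {Motivation}):
  P1: blocked at fork node Motivation ∈ conditioning set.
  P2: blocked at fork node Motivation ∈ conditioning set.
{Motivation} satisfies the backdoor criterion.

Yes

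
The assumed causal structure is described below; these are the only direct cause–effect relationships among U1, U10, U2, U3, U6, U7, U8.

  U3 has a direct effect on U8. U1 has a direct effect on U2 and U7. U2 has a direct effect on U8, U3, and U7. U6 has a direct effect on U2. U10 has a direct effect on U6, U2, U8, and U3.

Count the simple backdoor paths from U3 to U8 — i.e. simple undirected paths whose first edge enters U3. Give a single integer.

6

A backdoor path from U3 to U8 is any simple undirected path whose first edge points into U3 (i.e. leaves U3 via a parent).
Parents of U3: {U10, U2}.
Enumerating:
  P1: U3 <- U10 -> U6 -> U2 -> U8
  P2: U3 <- U10 -> U2 -> U8
  P3: U3 <- U10 -> U8
  P4: U3 <- U2 <- U10 -> U8
  P5: U3 <- U2 <- U6 <- U10 -> U8
  P6: U3 <- U2 -> U8
That exhausts the simple backdoor paths. Count: 6.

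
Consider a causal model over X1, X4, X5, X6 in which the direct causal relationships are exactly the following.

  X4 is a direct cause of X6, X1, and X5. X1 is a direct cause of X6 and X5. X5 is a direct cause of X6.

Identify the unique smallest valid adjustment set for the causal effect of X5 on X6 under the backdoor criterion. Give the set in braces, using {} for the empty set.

{X1, X4}

Variables eligible for adjustment (non-descendants of X5, excluding X5 and X6): {X1, X4}.
Backdoor paths from X5 to X6:
  P1: X5 <- X4 -> X1 -> X6
  P2: X5 <- X4 -> X6
  P3: X5 <- X1 <- X4 -> X6
  P4: X5 <- X1 -> X6
The empty set is not sufficient: P1 (X5 <- X4 -> X1 -> X6) has no collider blocking it and no conditioned non-collider, so it is open.
Try {X1, X4}:
  P1: blocked at fork node X4 ∈ conditioning set.
  P2: blocked at fork node X4 ∈ conditioning set.
  P3: blocked at chain node X1 ∈ conditioning set.
  P4: blocked at fork node X1 ∈ conditioning set.
{X1, X4} contains no descendant of X5 and blocks every backdoor path.
Every element of {X1, X4} is needed (dropping X1 leaves P4 open; dropping X4 leaves P2 open), so no proper subset is valid.
Among all size-2 subsets of the eligible variables, only {X1, X4} blocks every backdoor path, so it is the unique smallest valid adjustment set.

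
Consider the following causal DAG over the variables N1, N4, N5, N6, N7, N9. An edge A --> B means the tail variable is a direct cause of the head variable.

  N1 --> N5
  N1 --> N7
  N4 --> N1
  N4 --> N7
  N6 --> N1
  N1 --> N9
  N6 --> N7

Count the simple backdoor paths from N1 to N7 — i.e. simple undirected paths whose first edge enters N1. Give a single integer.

A backdoor path from N1 to N7 is any simple undirected path whose first edge points into N1 (i.e. leaves N1 via a parent).
Parents of N1: {N4, N6}.
Enumerating:
  P1: N1 <- N6 -> N7
  P2: N1 <- N4 -> N7
That exhausts the simple backdoor paths. Count: 2.

2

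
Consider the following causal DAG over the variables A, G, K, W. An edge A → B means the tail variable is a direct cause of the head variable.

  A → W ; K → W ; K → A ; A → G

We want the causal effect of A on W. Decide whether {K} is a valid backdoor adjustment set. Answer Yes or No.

Yes

Backdoor paths from A to W (paths whose first edge points into A):
  P1: A <- K -> W
Condition 1 (no descendant of A in the set): holds — descendants of A are {G, W}; none are in {K}.
Condition 2 (every backdoor path blocked by {K}):
  P1: blocked at fork node K ∈ conditioning set.
{K} satisfies the backdoor criterion.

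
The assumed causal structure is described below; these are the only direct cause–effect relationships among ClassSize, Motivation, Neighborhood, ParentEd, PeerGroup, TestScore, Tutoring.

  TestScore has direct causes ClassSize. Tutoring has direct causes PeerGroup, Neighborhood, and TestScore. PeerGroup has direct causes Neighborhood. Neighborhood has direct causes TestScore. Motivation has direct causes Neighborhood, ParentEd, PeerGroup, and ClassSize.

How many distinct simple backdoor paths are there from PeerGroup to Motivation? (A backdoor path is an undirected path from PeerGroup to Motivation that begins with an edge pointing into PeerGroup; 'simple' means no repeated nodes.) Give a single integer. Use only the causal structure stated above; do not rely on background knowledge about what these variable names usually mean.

3

A backdoor path from PeerGroup to Motivation is any simple undirected path whose first edge points into PeerGroup (i.e. leaves PeerGroup via a parent).
Parents of PeerGroup: {Neighborhood}.
Enumerating:
  P1: PeerGroup <- Neighborhood <- TestScore <- ClassSize -> Motivation
  P2: PeerGroup <- Neighborhood -> Tutoring <- TestScore <- ClassSize -> Motivation
  P3: PeerGroup <- Neighborhood -> Motivation
That exhausts the simple backdoor paths. Count: 3.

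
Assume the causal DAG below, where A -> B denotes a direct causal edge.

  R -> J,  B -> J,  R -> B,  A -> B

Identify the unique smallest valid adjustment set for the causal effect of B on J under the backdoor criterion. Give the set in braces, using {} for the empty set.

Variables eligible for adjustment (non-descendants of B, excluding B and J): {A, R}.
Backdoor paths from B to J:
  P1: B <- R -> J
The empty set is not sufficient: P1 (B <- R -> J) has no collider blocking it and no conditioned non-collider, so it is open.
Try {R}:
  P1: blocked at fork node R ∈ conditioning set.
{R} contains no descendant of B and blocks every backdoor path.
No other singleton works — e.g. {A} leaves P1 open — so {R} is the unique smallest valid adjustment set.

{R}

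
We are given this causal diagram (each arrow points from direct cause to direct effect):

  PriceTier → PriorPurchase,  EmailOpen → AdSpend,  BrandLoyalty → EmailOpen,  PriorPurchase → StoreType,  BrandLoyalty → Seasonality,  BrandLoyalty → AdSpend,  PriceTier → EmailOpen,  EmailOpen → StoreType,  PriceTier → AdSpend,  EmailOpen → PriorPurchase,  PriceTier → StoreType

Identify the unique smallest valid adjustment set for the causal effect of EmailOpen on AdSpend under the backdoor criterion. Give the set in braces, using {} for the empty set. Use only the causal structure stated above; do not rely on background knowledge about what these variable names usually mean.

{BrandLoyalty, PriceTier}

Variables eligible for adjustment (non-descendants of EmailOpen, excluding EmailOpen and AdSpend): {BrandLoyalty, PriceTier, Seasonality}.
Backdoor paths from EmailOpen to AdSpend:
  P1: EmailOpen <- PriceTier -> AdSpend
  P2: EmailOpen <- BrandLoyalty -> AdSpend
The empty set is not sufficient: P1 (EmailOpen <- PriceTier -> AdSpend) has no collider blocking it and no conditioned non-collider, so it is open.
Try {BrandLoyalty, PriceTier}:
  P1: blocked at fork node PriceTier ∈ conditioning set.
  P2: blocked at fork node BrandLoyalty ∈ conditioning set.
{BrandLoyalty, PriceTier} contains no descendant of EmailOpen and blocks every backdoor path.
Every element of {BrandLoyalty, PriceTier} is needed (dropping BrandLoyalty leaves P2 open; dropping PriceTier leaves P1 open), so no proper subset is valid.
Among all size-2 subsets of the eligible variables, only {BrandLoyalty, PriceTier} blocks every backdoor path, so it is the unique smallest valid adjustment set.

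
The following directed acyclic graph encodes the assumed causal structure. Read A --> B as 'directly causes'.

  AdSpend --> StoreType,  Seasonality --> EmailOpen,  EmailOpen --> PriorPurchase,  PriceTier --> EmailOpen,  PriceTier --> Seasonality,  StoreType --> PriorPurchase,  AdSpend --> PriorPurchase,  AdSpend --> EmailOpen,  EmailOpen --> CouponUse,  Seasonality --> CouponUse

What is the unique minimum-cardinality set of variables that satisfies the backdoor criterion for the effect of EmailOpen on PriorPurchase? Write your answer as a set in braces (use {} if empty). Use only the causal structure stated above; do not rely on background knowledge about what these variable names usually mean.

{AdSpend}

Variables eligible for adjustment (non-descendants of EmailOpen, excluding EmailOpen and PriorPurchase): {AdSpend, PriceTier, Seasonality, StoreType}.
Backdoor paths from EmailOpen to PriorPurchase:
  P1: EmailOpen <- AdSpend -> StoreType -> PriorPurchase
  P2: EmailOpen <- AdSpend -> PriorPurchase
The empty set is not sufficient: P1 (EmailOpen <- AdSpend -> StoreType -> PriorPurchase) has no collider blocking it and no conditioned non-collider, so it is open.
Try {AdSpend}:
  P1: blocked at fork node AdSpend ∈ conditioning set.
  P2: blocked at fork node AdSpend ∈ conditioning set.
{AdSpend} contains no descendant of EmailOpen and blocks every backdoor path.
No other singleton works — e.g. {PriceTier} leaves P1 open — so {AdSpend} is the unique smallest valid adjustment set.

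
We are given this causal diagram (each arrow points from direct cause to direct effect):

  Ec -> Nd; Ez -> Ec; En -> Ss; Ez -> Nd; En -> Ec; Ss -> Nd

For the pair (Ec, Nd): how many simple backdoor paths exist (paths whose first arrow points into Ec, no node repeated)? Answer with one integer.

2

A backdoor path from Ec to Nd is any simple undirected path whose first edge points into Ec (i.e. leaves Ec via a parent).
Parents of Ec: {En, Ez}.
Enumerating:
  P1: Ec <- En -> Ss -> Nd
  P2: Ec <- Ez -> Nd
That exhausts the simple backdoor paths. Count: 2.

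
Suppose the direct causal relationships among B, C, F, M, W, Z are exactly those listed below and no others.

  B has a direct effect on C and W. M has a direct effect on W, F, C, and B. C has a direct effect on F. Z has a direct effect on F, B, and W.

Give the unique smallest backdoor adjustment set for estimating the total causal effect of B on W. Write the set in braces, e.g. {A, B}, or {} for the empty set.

{M, Z}

Variables eligible for adjustment (non-descendants of B, excluding B and W): {M, Z}.
Backdoor paths from B to W:
  P1: B <- Z -> W
  P2: B <- Z -> F <- M -> W
  P3: B <- Z -> F <- C <- M -> W
  P4: B <- M -> W
  P5: B <- M -> C -> F <- Z -> W
  P6: B <- M -> F <- Z -> W
The empty set is not sufficient: P1 (B <- Z -> W) has no collider blocking it and no conditioned non-collider, so it is open.
Try {M, Z}:
  P1: blocked at fork node Z ∈ conditioning set.
  P2: blocked at fork node Z ∈ conditioning set.
  P3: blocked at fork node Z ∈ conditioning set.
  P4: blocked at fork node M ∈ conditioning set.
  P5: blocked at fork node M ∈ conditioning set.
  P6: blocked at fork node M ∈ conditioning set.
{M, Z} contains no descendant of B and blocks every backdoor path.
Every element of {M, Z} is needed (dropping M leaves P4 open; dropping Z leaves P1 open), so no proper subset is valid.
Among all size-2 subsets of the eligible variables, only {M, Z} blocks every backdoor path, so it is the unique smallest valid adjustment set.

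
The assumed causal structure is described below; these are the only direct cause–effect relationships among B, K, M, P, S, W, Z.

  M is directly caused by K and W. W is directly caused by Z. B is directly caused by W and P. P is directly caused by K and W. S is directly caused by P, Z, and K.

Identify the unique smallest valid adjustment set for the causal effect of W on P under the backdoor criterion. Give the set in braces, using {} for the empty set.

{}

Variables eligible for adjustment (non-descendants of W, excluding W and P): {K, Z}.
Backdoor paths from W to P:
  P1: W <- Z -> S <- K -> P
  P2: W <- Z -> S <- P
Each backdoor path contains an unconditioned collider, so every path is already blocked with the empty conditioning set:
  P1: blocked at collider S (neither it nor any descendant is in the conditioning set).
  P2: blocked at collider S (neither it nor any descendant is in the conditioning set).
The empty set is therefore the unique smallest valid set.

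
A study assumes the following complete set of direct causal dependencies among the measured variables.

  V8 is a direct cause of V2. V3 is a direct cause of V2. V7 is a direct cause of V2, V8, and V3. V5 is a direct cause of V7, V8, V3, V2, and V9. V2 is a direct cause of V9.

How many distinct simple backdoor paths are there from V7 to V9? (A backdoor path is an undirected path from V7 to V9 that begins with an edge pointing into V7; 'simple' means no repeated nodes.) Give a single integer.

A backdoor path from V7 to V9 is any simple undirected path whose first edge points into V7 (i.e. leaves V7 via a parent).
Parents of V7: {V5}.
Enumerating:
  P1: V7 <- V5 -> V8 -> V2 -> V9
  P2: V7 <- V5 -> V3 -> V2 -> V9
  P3: V7 <- V5 -> V2 -> V9
  P4: V7 <- V5 -> V9
That exhausts the simple backdoor paths. Count: 4.

4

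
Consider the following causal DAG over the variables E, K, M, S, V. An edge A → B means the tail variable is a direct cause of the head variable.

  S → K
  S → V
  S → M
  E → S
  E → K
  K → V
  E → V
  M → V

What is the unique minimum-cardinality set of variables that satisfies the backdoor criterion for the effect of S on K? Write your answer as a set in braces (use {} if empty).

{E}

Variables eligible for adjustment (non-descendants of S, excluding S and K): {E}.
Backdoor paths from S to K:
  P1: S <- E -> K
  P2: S <- E -> V <- K
The empty set is not sufficient: P1 (S <- E -> K) has no collider blocking it and no conditioned non-collider, so it is open.
Try {E}:
  P1: blocked at fork node E ∈ conditioning set.
  P2: blocked at fork node E ∈ conditioning set.
{E} contains no descendant of S and blocks every backdoor path.
{E} is the unique smallest valid adjustment set.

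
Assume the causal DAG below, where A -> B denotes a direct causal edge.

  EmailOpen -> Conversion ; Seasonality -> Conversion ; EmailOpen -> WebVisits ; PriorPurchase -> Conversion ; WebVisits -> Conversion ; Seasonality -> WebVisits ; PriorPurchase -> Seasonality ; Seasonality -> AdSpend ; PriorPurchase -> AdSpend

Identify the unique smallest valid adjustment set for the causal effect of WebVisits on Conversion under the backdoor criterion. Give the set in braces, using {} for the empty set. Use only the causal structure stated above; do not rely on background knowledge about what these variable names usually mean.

{EmailOpen, Seasonality}

Variables eligible for adjustment (non-descendants of WebVisits, excluding WebVisits and Conversion): {AdSpend, EmailOpen, PriorPurchase, Seasonality}.
Backdoor paths from WebVisits to Conversion:
  P1: WebVisits <- Seasonality <- PriorPurchase -> Conversion
  P2: WebVisits <- Seasonality -> Conversion
  P3: WebVisits <- Seasonality -> AdSpend <- PriorPurchase -> Conversion
  P4: WebVisits <- EmailOpen -> Conversion
The empty set is not sufficient: P1 (WebVisits <- Seasonality <- PriorPurchase -> Conversion) has no collider blocking it and no conditioned non-collider, so it is open.
Try {EmailOpen, Seasonality}:
  P1: blocked at chain node Seasonality ∈ conditioning set.
  P2: blocked at fork node Seasonality ∈ conditioning set.
  P3: blocked at fork node Seasonality ∈ conditioning set.
  P4: blocked at fork node EmailOpen ∈ conditioning set.
{EmailOpen, Seasonality} contains no descendant of WebVisits and blocks every backdoor path.
Every element of {EmailOpen, Seasonality} is needed (dropping EmailOpen leaves P4 open; dropping Seasonality leaves P1 open), so no proper subset is valid.
Among all size-2 subsets of the eligible variables, only {EmailOpen, Seasonality} blocks every backdoor path, so it is the unique smallest valid adjustment set.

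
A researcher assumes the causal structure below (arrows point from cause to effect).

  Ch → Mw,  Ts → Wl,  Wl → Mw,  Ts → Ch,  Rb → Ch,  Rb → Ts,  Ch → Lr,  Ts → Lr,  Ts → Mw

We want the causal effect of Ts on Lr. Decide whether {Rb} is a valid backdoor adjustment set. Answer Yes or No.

Backdoor paths from Ts to Lr (paths whose first edge points into Ts):
  P1: Ts <- Rb -> Ch -> Lr
Condition 1 (no descendant of Ts in the set): holds — descendants of Ts are {Ch, Lr, Mw, Wl}; none are in {Rb}.
Condition 2 (every backdoor path blocked by {Rb}):
  P1: blocked at fork node Rb ∈ conditioning set.
{Rb} satisfies the backdoor criterion.

Yes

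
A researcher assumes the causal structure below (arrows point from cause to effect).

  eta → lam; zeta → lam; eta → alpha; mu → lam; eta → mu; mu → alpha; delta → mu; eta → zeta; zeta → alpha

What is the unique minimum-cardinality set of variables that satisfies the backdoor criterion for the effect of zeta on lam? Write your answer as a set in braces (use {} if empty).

{eta}

Variables eligible for adjustment (non-descendants of zeta, excluding zeta and lam): {delta, eta, mu}.
Backdoor paths from zeta to lam:
  P1: zeta <- eta -> mu -> lam
  P2: zeta <- eta -> alpha <- mu -> lam
  P3: zeta <- eta -> lam
The empty set is not sufficient: P1 (zeta <- eta -> mu -> lam) has no collider blocking it and no conditioned non-collider, so it is open.
Try {eta}:
  P1: blocked at fork node eta ∈ conditioning set.
  P2: blocked at fork node eta ∈ conditioning set.
  P3: blocked at fork node eta ∈ conditioning set.
{eta} contains no descendant of zeta and blocks every backdoor path.
No other singleton works — e.g. {delta} leaves P1 open — so {eta} is the unique smallest valid adjustment set.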